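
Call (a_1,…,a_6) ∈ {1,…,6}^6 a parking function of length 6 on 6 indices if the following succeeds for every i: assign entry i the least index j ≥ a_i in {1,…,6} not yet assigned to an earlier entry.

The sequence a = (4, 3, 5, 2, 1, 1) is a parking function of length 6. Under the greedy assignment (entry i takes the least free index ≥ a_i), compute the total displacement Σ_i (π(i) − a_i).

5

Σπ(i) = 1+…+6 = 21; Σa = 4+3+5+2+1+1 = 16; disp = 21−16 = 5.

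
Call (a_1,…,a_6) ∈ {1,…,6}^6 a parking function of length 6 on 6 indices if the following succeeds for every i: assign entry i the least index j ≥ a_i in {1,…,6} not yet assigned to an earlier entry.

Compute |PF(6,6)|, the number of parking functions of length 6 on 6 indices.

Count = 1·7^5 = 1 · 16807 = 16807 (Pollak)
One tuple (4,2,1,3,4,2) → sorted (1,2,2,3,4,4): b_i ≤ i ∀i, a PF.

16807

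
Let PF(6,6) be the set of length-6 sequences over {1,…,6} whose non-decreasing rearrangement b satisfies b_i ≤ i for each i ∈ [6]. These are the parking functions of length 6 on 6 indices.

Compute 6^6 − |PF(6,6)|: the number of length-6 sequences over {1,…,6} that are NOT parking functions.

|PF(6,6)| = (6+1−6)·(6+1)^{6−1} = 1·16807 = 16807 (Konheim–Weiss)
Example (4,6,6,1,3,6) → sorted (1,3,4,6,6,6): b_2=3>2, not a PF.
6^6 − 16807 = 46656 − 16807 = 29849

29849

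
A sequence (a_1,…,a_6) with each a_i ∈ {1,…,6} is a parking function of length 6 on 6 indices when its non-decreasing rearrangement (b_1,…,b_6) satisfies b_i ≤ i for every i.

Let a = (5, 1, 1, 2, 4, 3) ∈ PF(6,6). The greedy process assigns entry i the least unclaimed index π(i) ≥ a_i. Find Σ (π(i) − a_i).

5

Σπ(i) = 1+…+6 = 21; Σa = 5+1+1+2+4+3 = 16; disp = 21−16 = 5.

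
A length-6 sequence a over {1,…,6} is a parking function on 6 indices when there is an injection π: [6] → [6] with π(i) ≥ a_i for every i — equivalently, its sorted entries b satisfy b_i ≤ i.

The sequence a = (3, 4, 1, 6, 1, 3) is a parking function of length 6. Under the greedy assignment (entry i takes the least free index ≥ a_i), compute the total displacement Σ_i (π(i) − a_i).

3

Σπ = 21 ({1..6} each once); Σa = 3+4+1+6+1+3 = 18; disp = 21−18 = 3.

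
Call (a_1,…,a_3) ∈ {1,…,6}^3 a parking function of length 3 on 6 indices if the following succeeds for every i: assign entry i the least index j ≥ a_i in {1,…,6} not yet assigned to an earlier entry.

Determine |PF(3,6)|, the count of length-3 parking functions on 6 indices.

196

|PF| = (6+1−3)·(6+1)^{3−1} = 4·49 = 196
Check (3,2,6) → sorted (2,3,6): b_i ≤ 3+i ∀i, a PF.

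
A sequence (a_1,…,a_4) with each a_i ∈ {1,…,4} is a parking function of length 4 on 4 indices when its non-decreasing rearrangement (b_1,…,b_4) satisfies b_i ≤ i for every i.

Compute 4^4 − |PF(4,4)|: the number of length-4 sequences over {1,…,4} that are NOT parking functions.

131

|PF| = 1·5^3 = 1 · 125 = 125 [KW]
Check (3,4,2,2) → sorted (2,2,3,4): b_1=2>1, not a PF.
Total 256; non-PF = 256−125 = 131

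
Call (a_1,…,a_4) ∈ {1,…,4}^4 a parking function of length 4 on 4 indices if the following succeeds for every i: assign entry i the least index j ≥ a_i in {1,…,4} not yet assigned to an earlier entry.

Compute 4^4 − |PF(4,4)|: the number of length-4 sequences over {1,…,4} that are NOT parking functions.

131

|PF(4,4)| = (4+1−4)·(4+1)^{4−1} = 1·125 = 125 (Pollak)
E.g. (2,2,2,2) → sorted (2,2,2,2): b_1=2>1, not a PF.
4^4 − 125 = 256 − 125 = 131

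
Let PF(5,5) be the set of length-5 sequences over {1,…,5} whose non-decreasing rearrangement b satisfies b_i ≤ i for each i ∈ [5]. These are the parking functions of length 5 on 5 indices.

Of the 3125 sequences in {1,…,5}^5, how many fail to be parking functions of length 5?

Count = (5+1−5)·(5+1)^{5−1} = 1 · 1296 = 1296 [KW]
Example (5,5,3,2,2) → sorted (2,2,3,5,5): b_1=2>1, not a PF.
Total 3125; non-PF = 3125−1296 = 1829

1829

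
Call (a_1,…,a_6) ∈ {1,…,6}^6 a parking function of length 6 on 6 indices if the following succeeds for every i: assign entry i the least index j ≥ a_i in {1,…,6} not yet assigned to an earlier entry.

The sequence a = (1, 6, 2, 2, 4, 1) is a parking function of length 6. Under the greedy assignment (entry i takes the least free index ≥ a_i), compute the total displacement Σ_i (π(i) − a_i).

5

Σπ = 21 ({1..6} each once); Σa = 1+6+2+2+4+1 = 16; disp = 21−16 = 5.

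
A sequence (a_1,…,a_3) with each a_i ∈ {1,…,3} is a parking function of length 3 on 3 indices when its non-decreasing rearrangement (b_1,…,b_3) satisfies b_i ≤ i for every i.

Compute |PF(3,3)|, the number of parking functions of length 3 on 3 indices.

16

#PF = (3+1−3)·(3+1)^{3−1} = 1×16 = 16 (Konheim–Weiss)
E.g. (1,1,2) → sorted (1,1,2): b_i ≤ i ∀i, a PF.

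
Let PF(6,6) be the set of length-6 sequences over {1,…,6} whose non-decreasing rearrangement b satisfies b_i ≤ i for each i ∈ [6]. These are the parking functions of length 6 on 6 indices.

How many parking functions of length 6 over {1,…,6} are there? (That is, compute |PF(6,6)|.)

|PF| = (7−6)·7^(6−1) = 1 · 16807 = 16807 (Pollak)
Check (4,1,1,1,1,3) → sorted (1,1,1,1,3,4): b_i ≤ i ∀i, a PF.

16807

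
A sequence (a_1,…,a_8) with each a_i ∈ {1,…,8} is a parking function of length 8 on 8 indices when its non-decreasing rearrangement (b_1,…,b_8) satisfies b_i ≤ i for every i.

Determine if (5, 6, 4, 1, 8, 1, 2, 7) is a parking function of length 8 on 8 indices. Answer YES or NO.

YES

Sorted: b = (1, 1, 2, 4, 5, 6, 7, 8).
  b_1=1 ≤ 1
  b_2=1 ≤ 2
  b_3=2 ≤ 3
  b_4=4 ≤ 4
  b_5=5 ≤ 5
  b_6=6 ≤ 6
  b_7=7 ≤ 7
  b_8=8 ≤ 8
All bounds hold ⇒ YES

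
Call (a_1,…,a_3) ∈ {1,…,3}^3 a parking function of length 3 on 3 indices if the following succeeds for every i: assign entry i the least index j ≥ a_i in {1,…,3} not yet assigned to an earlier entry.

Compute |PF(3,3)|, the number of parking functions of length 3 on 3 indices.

|PF(3,3)| = (3+1−3)·(3+1)^{3−1} = 1·16 = 16
One tuple (3,1,1) → sorted (1,1,3): b_i ≤ i ∀i, a PF.

16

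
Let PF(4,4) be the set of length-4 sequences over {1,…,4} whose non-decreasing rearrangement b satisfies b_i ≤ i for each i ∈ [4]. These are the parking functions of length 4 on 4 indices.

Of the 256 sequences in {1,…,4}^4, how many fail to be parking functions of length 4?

#PF = (5−4)·5^(4−1) = 1·125 = 125 (Konheim–Weiss)
Example (2,3,2,4) → sorted (2,2,3,4): b_1=2>1, not a PF.
So 256 − 125 = 131 fail.

131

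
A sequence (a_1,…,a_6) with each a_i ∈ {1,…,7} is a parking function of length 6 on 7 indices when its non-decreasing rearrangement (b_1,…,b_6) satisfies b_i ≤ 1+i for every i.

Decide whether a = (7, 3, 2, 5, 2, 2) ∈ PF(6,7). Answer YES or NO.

YES

Order a: b = (2, 2, 2, 3, 5, 7).
  b_1=2 ≤ 2
  b_2=2 ≤ 3
  b_3=2 ≤ 4
  b_4=3 ≤ 5
  b_5=5 ≤ 6
  b_6=7 ≤ 7
All bounds hold ⇒ YES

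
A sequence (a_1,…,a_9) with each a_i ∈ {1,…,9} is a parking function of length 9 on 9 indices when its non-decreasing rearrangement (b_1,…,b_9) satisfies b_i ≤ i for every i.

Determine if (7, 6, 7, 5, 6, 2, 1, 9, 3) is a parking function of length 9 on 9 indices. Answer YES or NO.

Rearranged: b = (1, 2, 3, 5, 6, 6, 7, 7, 9).
  b_1=1 ≤ 1
  b_2=2 ≤ 2
  b_3=3 ≤ 3
  b_4=5 > 4
  fails at i=4 ⇒ NO

NO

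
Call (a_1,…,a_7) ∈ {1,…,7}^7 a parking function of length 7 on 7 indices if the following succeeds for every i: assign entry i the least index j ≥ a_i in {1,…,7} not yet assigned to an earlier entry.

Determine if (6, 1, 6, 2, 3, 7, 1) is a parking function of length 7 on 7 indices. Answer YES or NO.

NO

Rearranged: b = (1, 1, 2, 3, 6, 6, 7).
  b_1=1 ≤ 1
  b_2=1 ≤ 2
  b_3=2 ≤ 3
  b_4=3 ≤ 4
  b_5=6 > 5
  fails at i=5 ⇒ NO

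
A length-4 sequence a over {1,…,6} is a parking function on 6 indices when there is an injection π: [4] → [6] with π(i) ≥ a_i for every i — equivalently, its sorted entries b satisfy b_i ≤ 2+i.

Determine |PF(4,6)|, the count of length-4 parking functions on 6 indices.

Count = (6−4+1)·(6+1)^(4−1) = 3·343 = 1029 (Konheim–Weiss)
Check (1,6,1,4) → sorted (1,1,4,6): b_i ≤ 2+i ∀i, a PF.

1029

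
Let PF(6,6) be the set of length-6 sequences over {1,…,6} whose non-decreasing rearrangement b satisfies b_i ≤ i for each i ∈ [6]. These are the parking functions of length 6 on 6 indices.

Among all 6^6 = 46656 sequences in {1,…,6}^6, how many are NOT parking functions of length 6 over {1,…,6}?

#PF = (6−6+1)·(6+1)^(6−1) = 1×16807 = 16807 (Konheim–Weiss)
One tuple (5,3,4,3,3,5) → sorted (3,3,3,4,5,5): b_1=3>1, not a PF.
Total 46656; non-PF = 46656−16807 = 29849

29849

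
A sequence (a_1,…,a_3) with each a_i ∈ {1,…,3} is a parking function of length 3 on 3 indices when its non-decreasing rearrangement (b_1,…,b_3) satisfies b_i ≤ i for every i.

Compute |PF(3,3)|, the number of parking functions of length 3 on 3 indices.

#PF = (4−3)·4^(3−1) = 1×16 = 16 (Pollak)
Example (2,2,1) → sorted (1,2,2): b_i ≤ i ∀i, a PF.

16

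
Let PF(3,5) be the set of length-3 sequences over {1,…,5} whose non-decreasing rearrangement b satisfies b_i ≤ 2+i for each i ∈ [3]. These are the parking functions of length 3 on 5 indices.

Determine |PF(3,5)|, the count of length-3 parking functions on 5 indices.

108

|PF(3,5)| = (6−3)·6^(3−1) = 3 · 36 = 108 (Konheim–Weiss)
E.g. (3,1,5) → sorted (1,3,5): b_i ≤ 2+i ∀i, a PF.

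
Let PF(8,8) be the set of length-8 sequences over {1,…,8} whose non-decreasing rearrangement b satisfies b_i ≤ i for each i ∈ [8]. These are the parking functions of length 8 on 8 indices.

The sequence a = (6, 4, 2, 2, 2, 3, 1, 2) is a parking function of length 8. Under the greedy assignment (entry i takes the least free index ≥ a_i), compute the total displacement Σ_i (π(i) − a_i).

Σπ = 36 ({1..8} each once); Σa = 6+4+2+2+2+3+1+2 = 22; disp = 36−22 = 14.

14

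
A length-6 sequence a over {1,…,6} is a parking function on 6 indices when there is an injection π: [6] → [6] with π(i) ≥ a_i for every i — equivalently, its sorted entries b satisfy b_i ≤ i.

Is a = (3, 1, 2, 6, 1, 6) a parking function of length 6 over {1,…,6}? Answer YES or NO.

Sorted: b = (1, 1, 2, 3, 6, 6).
  b_1=1 ≤ 1
  b_2=1 ≤ 2
  b_3=2 ≤ 3
  b_4=3 ≤ 4
  b_5=6 > 5
  fails at i=5 ⇒ NO

NO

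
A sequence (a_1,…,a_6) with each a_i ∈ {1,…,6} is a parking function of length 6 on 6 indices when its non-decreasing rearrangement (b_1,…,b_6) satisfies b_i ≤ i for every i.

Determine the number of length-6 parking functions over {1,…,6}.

Count = (6+1−6)·(6+1)^{6−1} = 1×16807 = 16807 [KW]
Check (2,2,1,1,1,6) → sorted (1,1,1,2,2,6): b_i ≤ i ∀i, a PF.

16807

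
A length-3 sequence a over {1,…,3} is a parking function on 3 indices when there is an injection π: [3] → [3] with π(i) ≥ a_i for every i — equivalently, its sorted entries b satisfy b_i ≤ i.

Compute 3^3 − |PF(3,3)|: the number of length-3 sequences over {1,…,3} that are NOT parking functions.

11

Count = (4−3)·4^(3−1) = 1 · 16 = 16 (Pollak)
Check (3,1,3) → sorted (1,3,3): b_2=3>2, not a PF.
Total 27; non-PF = 27−16 = 11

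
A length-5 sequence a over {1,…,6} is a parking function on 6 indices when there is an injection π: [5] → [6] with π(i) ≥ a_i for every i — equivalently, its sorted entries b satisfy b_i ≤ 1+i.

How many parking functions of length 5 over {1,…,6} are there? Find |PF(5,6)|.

#PF = (7−5)·7^(5−1) = 2×2401 = 4802 (Konheim–Weiss)
One tuple (5,3,1,2,1) → sorted (1,1,2,3,5): b_i ≤ 1+i ∀i, a PF.

4802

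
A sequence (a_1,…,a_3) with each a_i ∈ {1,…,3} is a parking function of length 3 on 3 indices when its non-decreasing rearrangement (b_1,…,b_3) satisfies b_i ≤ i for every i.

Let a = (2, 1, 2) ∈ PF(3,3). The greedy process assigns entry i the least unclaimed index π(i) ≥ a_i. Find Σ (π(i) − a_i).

1

Σπ = 6 ({1..3} each once); Σa = 2+1+2 = 5; disp = 6−5 = 1.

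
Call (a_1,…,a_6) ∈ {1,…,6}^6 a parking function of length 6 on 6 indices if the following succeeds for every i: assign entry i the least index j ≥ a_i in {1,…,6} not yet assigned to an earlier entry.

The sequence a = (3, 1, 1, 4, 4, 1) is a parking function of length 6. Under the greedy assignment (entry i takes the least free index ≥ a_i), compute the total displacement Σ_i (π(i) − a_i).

7

Σπ(i) = 1+…+6 = 21; Σa = 3+1+1+4+4+1 = 14; disp = 21−14 = 7.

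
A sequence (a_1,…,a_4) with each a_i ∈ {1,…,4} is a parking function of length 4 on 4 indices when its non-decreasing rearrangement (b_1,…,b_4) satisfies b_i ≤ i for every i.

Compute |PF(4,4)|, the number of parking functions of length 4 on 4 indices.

125

Count = (4−4+1)·(4+1)^(4−1) = 1·125 = 125
Check (3,1,1,4) → sorted (1,1,3,4): b_i ≤ i ∀i, a PF.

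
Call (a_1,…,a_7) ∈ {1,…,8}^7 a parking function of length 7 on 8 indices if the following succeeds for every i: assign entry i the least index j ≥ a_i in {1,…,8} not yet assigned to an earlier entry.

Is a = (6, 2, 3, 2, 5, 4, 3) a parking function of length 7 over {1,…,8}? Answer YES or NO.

YES

Rearranged: b = (2, 2, 3, 3, 4, 5, 6).
  b_1=2 ≤ 2
  b_2=2 ≤ 3
  b_3=3 ≤ 4
  b_4=3 ≤ 5
  b_5=4 ≤ 6
  b_6=5 ≤ 7
  b_7=6 ≤ 8
All bounds hold ⇒ YES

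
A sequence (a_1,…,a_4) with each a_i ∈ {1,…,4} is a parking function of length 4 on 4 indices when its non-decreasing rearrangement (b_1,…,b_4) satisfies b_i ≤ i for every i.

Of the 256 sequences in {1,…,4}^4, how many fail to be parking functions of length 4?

|PF(4,4)| = (5−4)·5^(4−1) = 1×125 = 125 [KW]
One tuple (4,4,4,3) → sorted (3,4,4,4): b_1=3>1, not a PF.
4^4 − 125 = 256 − 125 = 131

131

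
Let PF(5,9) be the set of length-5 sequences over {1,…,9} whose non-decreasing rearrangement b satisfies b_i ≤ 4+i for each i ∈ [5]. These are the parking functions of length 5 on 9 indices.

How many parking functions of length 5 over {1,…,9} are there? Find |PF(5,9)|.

50000

Count = (10−5)·10^(5−1) = 5×10000 = 50000 (Konheim–Weiss)
One tuple (5,8,6,2,7) → sorted (2,5,6,7,8): b_i ≤ 4+i ∀i, a PF.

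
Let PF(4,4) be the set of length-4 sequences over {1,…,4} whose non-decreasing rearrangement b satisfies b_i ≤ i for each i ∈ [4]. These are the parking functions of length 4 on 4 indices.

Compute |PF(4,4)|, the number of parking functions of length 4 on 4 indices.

125

|PF(4,4)| = (4−4+1)·(4+1)^(4−1) = 1·125 = 125
One tuple (3,1,1,3) → sorted (1,1,3,3): b_i ≤ i ∀i, a PF.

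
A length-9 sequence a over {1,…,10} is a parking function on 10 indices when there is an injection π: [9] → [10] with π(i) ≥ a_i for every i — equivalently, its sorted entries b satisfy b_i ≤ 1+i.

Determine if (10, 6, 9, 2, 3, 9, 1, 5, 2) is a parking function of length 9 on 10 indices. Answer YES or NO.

NO

Order a: b = (1, 2, 2, 3, 5, 6, 9, 9, 10).
  b_1=1 ≤ 2
  b_2=2 ≤ 3
  b_3=2 ≤ 4
  b_4=3 ≤ 5
  b_5=5 ≤ 6
  b_6=6 ≤ 7
  b_7=9 > 8
  fails at i=7 ⇒ NO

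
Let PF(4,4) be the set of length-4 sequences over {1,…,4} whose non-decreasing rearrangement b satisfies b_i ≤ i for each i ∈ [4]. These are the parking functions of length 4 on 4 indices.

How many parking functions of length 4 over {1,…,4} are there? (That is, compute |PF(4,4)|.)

Count = (4−4+1)·(4+1)^(4−1) = 1×125 = 125 (Konheim–Weiss)
Check (1,3,3,1) → sorted (1,1,3,3): b_i ≤ i ∀i, a PF.

125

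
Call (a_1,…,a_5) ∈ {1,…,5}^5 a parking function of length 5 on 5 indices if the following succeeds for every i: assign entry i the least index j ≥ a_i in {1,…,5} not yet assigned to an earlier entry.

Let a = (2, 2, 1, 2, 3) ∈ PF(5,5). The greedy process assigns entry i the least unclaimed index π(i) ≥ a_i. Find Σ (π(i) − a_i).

5

Σπ = 5·6/2 = 15 (π permutes [5]); Σa = 2+2+1+2+3 = 10; disp = 15−10 = 5.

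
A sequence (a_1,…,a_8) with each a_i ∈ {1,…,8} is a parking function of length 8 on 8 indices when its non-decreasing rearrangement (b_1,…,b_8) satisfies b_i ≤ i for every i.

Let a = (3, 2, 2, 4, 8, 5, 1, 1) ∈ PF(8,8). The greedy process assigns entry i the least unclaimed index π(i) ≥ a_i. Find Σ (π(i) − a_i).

10

Σπ = 36 ({1..8} each once); Σa = 3+2+2+4+8+5+1+1 = 26; disp = 36−26 = 10.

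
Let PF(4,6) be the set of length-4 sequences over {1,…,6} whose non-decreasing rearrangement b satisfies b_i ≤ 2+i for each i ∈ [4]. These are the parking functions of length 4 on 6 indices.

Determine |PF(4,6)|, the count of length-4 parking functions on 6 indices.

|PF| = (7−4)·7^(4−1) = 3×343 = 1029 (Pollak)
Example (5,3,1,6) → sorted (1,3,5,6): b_i ≤ 2+i ∀i, a PF.

1029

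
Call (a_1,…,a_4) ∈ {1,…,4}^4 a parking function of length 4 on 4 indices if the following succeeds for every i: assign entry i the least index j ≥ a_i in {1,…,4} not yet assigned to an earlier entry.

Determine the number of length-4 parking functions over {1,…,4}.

|PF(4,4)| = (4+1−4)·(4+1)^{4−1} = 1·125 = 125 (Pollak)
Example (1,2,1,3) → sorted (1,1,2,3): b_i ≤ i ∀i, a PF.

125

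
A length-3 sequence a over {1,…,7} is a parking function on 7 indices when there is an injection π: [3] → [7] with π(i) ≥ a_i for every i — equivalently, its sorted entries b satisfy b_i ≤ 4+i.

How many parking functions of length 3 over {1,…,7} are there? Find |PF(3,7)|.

320

Count = (8−3)·8^(3−1) = 5 · 64 = 320 [KW]
One tuple (6,7,5) → sorted (5,6,7): b_i ≤ 4+i ∀i, a PF.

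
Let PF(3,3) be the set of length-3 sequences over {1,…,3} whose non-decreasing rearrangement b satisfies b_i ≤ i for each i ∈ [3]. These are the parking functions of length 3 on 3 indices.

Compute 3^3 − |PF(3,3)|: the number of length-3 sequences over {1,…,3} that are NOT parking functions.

|PF| = 1·4^2 = 1×16 = 16 [KW]
Example (3,3,3) → sorted (3,3,3): b_1=3>1, not a PF.
So 27 − 16 = 11 fail.

11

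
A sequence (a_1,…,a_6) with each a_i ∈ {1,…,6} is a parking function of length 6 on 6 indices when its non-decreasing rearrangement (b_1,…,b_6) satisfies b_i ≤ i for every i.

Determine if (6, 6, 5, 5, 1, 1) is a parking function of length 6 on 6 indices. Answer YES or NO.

Rearranged: b = (1, 1, 5, 5, 6, 6).
  b_1=1 ≤ 1
  b_2=1 ≤ 2
  b_3=5 > 3
  fails at i=3 ⇒ NO

NO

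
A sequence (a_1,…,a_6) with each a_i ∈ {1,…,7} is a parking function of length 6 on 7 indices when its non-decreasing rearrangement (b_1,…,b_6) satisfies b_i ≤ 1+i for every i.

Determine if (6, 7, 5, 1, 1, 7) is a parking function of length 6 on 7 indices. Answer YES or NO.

NO

Order a: b = (1, 1, 5, 6, 7, 7).
  b_1=1 ≤ 2
  b_2=1 ≤ 3
  b_3=5 > 4
  fails at i=3 ⇒ NO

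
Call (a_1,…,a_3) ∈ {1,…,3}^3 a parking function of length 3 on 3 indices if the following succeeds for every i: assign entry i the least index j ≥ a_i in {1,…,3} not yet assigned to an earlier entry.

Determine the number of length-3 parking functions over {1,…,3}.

16

Count = 1·4^2 = 1 · 16 = 16
E.g. (3,1,1) → sorted (1,1,3): b_i ≤ i ∀i, a PF.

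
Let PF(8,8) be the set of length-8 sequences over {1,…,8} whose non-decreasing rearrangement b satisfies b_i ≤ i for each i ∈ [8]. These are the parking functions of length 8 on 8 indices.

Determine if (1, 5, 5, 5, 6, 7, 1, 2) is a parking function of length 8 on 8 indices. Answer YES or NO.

Sorted: b = (1, 1, 2, 5, 5, 5, 6, 7).
  b_1=1 ≤ 1
  b_2=1 ≤ 2
  b_3=2 ≤ 3
  b_4=5 > 4
  fails at i=4 ⇒ NO

NO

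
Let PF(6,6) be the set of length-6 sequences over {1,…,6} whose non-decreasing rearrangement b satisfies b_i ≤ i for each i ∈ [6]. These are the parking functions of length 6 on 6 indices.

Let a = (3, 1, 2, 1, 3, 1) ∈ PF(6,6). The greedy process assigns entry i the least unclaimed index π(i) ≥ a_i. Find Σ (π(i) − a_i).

Σπ(i) = 1+…+6 = 21; Σa = 3+1+2+1+3+1 = 11; disp = 21−11 = 10.

10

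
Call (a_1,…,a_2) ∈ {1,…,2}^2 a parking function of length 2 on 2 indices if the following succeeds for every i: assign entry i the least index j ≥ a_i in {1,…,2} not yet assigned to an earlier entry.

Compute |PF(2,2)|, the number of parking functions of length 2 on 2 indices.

Count = 1·3^1 = 1·3 = 3 (Konheim–Weiss)
E.g. (1,2) → sorted (1,2): b_i ≤ i ∀i, a PF.

3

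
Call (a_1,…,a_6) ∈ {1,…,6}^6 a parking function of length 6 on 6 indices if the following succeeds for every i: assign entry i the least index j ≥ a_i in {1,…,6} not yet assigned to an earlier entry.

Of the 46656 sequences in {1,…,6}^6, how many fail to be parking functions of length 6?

#PF = 1·7^5 = 1·16807 = 16807 (Konheim–Weiss)
Example (6,2,4,5,6,5) → sorted (2,4,5,5,6,6): b_1=2>1, not a PF.
6^6 − 16807 = 46656 − 16807 = 29849

29849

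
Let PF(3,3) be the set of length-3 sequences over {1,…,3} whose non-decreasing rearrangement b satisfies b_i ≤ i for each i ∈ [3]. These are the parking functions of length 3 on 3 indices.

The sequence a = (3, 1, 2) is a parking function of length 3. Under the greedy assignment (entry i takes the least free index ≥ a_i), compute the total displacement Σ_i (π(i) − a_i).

0

Σπ = 3·4/2 = 6 (π permutes [3]); Σa = 3+1+2 = 6; disp = 6−6 = 0.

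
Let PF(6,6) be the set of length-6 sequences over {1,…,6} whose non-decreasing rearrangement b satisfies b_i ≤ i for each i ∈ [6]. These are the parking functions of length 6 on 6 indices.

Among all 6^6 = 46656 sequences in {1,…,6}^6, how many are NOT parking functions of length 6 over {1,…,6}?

29849

|PF(6,6)| = (7−6)·7^(6−1) = 1 · 16807 = 16807 (Pollak)
E.g. (6,4,4,4,3,3) → sorted (3,3,4,4,4,6): b_1=3>1, not a PF.
So 46656 − 16807 = 29849 fail.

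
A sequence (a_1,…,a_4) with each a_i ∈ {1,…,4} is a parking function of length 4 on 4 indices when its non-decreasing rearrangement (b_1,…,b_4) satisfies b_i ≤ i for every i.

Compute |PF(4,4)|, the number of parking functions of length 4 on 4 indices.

125

#PF = (5−4)·5^(4−1) = 1·125 = 125 (Pollak)
One tuple (1,4,1,2) → sorted (1,1,2,4): b_i ≤ i ∀i, a PF.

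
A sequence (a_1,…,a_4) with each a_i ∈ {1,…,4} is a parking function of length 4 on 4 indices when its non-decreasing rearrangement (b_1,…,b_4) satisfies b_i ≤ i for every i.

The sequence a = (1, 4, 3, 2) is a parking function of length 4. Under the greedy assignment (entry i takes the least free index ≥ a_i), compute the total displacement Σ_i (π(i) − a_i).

0

Σπ(i) = 1+…+4 = 10; Σa = 1+4+3+2 = 10; disp = 10−10 = 0.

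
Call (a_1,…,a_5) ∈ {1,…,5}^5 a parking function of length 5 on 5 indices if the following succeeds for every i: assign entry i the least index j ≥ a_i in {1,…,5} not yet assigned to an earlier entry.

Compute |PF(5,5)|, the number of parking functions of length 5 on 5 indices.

1296

|PF(5,5)| = (5−5+1)·(5+1)^(5−1) = 1·1296 = 1296 [KW]
E.g. (4,1,2,2,1) → sorted (1,1,2,2,4): b_i ≤ i ∀i, a PF.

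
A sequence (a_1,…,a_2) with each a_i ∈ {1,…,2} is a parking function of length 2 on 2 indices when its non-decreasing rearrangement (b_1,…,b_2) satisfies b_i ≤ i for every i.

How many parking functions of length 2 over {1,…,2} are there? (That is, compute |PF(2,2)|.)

3

Count = (2−2+1)·(2+1)^(2−1) = 1·3 = 3 [KW]
E.g. (1,1) → sorted (1,1): b_i ≤ i ∀i, a PF.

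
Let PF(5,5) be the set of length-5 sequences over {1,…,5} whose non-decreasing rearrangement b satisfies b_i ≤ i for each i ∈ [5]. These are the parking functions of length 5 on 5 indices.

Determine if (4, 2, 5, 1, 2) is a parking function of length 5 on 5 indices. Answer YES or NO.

YES

Rearranged: b = (1, 2, 2, 4, 5).
  b_1=1 ≤ 1
  b_2=2 ≤ 2
  b_3=2 ≤ 3
  b_4=4 ≤ 4
  b_5=5 ≤ 5
All bounds hold ⇒ YES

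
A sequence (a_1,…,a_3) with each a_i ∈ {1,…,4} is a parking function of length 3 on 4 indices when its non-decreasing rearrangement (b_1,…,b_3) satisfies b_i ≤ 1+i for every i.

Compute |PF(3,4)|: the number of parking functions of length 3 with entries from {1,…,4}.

|PF| = 2·5^2 = 2·25 = 50 [KW]
One tuple (4,1,2) → sorted (1,2,4): b_i ≤ 1+i ∀i, a PF.

50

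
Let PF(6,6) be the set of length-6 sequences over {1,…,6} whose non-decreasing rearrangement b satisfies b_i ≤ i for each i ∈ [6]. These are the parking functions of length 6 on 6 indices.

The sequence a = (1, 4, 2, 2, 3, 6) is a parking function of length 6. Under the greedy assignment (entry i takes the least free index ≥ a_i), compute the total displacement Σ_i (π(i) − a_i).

3

Σπ = 6·7/2 = 21 (π permutes [6]); Σa = 1+4+2+2+3+6 = 18; disp = 21−18 = 3.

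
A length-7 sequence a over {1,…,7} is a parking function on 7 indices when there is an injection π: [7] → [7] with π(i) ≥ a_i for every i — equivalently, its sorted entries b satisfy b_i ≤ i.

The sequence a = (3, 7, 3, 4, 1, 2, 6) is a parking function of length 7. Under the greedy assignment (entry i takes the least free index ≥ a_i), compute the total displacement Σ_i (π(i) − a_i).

Σπ(i) = 1+…+7 = 28; Σa = 3+7+3+4+1+2+6 = 26; disp = 28−26 = 2.

2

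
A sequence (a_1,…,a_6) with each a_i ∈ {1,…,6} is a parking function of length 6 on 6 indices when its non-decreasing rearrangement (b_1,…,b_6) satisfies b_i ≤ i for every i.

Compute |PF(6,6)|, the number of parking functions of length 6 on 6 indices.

16807

|PF| = 1·7^5 = 1 · 16807 = 16807 (Pollak)
Check (1,4,4,2,3,3) → sorted (1,2,3,3,4,4): b_i ≤ i ∀i, a PF.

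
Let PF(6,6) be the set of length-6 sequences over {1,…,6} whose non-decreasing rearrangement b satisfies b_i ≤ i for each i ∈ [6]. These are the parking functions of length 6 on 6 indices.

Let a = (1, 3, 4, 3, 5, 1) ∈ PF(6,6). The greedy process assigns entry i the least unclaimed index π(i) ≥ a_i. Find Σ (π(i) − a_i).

Σπ = 21 ({1..6} each once); Σa = 1+3+4+3+5+1 = 17; disp = 21−17 = 4.

4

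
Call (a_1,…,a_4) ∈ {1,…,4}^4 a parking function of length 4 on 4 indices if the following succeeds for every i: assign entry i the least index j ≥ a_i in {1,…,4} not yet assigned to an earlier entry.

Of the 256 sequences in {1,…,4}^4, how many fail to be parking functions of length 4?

Count = (4−4+1)·(4+1)^(4−1) = 1 · 125 = 125
Check (3,3,3,4) → sorted (3,3,3,4): b_1=3>1, not a PF.
So 256 − 125 = 131 fail.

131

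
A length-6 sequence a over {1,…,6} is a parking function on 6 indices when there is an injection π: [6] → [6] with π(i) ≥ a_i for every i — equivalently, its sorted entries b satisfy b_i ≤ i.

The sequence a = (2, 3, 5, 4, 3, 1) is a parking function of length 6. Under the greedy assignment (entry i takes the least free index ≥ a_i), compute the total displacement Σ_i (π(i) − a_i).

3

Σπ(i) = 1+…+6 = 21; Σa = 2+3+5+4+3+1 = 18; disp = 21−18 = 3.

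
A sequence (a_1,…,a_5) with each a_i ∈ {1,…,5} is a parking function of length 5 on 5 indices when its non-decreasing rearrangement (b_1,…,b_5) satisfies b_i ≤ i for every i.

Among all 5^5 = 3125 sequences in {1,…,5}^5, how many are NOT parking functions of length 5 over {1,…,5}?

Count = (6−5)·6^(5−1) = 1×1296 = 1296 (Konheim–Weiss)
One tuple (5,5,2,2,5) → sorted (2,2,5,5,5): b_1=2>1, not a PF.
5^5 − 1296 = 3125 − 1296 = 1829

1829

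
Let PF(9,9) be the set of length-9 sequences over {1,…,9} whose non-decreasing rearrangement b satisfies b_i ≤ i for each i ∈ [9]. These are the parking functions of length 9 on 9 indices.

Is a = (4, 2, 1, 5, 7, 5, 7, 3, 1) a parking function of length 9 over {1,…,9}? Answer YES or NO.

Rearranged: b = (1, 1, 2, 3, 4, 5, 5, 7, 7).
  b_1=1 ≤ 1
  b_2=1 ≤ 2
  b_3=2 ≤ 3
  b_4=3 ≤ 4
  b_5=4 ≤ 5
  b_6=5 ≤ 6
  b_7=5 ≤ 7
  b_8=7 ≤ 8
  b_9=7 ≤ 9
All bounds hold ⇒ YES

YES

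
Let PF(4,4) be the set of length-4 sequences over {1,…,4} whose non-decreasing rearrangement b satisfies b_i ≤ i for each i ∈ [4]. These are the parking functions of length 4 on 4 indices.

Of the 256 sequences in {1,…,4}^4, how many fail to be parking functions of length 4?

131

|PF| = (5−4)·5^(4−1) = 1×125 = 125
E.g. (3,4,3,3) → sorted (3,3,3,4): b_1=3>1, not a PF.
Total 256; non-PF = 256−125 = 131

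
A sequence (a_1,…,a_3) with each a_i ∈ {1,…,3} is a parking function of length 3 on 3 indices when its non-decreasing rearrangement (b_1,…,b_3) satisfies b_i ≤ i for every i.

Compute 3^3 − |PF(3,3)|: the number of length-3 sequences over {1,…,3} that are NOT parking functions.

11

|PF| = (3−3+1)·(3+1)^(3−1) = 1×16 = 16 (Konheim–Weiss)
One tuple (3,3,3) → sorted (3,3,3): b_1=3>1, not a PF.
So 27 − 16 = 11 fail.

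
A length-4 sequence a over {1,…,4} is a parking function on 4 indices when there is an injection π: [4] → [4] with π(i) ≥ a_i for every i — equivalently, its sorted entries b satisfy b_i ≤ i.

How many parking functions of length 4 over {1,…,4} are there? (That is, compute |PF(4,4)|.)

125

|PF| = (4+1−4)·(4+1)^{4−1} = 1 · 125 = 125 [KW]
E.g. (2,1,2,4) → sorted (1,2,2,4): b_i ≤ i ∀i, a PF.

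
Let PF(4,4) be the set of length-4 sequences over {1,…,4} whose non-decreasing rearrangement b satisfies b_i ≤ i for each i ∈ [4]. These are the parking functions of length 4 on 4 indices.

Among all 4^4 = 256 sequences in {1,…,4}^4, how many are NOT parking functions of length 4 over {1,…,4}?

#PF = 1·5^3 = 1·125 = 125 (Konheim–Weiss)
E.g. (1,4,3,4) → sorted (1,3,4,4): b_2=3>2, not a PF.
So 256 − 125 = 131 fail.

131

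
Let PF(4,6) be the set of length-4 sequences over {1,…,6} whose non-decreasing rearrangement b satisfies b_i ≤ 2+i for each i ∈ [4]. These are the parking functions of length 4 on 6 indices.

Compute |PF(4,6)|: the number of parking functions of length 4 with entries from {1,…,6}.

|PF(4,6)| = (7−4)·7^(4−1) = 3×343 = 1029 (Pollak)
E.g. (2,3,3,3) → sorted (2,3,3,3): b_i ≤ 2+i ∀i, a PF.

1029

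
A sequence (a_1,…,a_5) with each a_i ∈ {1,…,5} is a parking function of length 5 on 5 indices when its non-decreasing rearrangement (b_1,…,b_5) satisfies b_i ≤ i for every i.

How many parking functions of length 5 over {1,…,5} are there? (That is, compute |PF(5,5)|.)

Count = (5−5+1)·(5+1)^(5−1) = 1·1296 = 1296 [KW]
One tuple (1,2,3,3,4) → sorted (1,2,3,3,4): b_i ≤ i ∀i, a PF.

1296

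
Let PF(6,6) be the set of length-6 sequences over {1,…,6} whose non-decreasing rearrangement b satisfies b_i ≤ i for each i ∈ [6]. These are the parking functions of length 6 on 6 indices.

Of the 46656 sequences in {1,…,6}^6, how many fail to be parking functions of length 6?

29849

#PF = (7−6)·7^(6−1) = 1 · 16807 = 16807 (Pollak)
One tuple (2,5,5,6,4,6) → sorted (2,4,5,5,6,6): b_1=2>1, not a PF.
Total 46656; non-PF = 46656−16807 = 29849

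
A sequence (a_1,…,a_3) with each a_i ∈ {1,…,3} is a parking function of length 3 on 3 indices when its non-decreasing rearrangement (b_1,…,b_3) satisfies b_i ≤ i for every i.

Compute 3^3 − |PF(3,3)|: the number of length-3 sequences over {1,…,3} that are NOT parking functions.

11

|PF| = (3−3+1)·(3+1)^(3−1) = 1·16 = 16 (Konheim–Weiss)
Example (3,2,3) → sorted (2,3,3): b_1=2>1, not a PF.
3^3 − 16 = 27 − 16 = 11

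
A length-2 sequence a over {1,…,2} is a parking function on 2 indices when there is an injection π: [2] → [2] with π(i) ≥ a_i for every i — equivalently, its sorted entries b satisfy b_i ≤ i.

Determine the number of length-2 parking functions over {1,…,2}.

Count = (2+1−2)·(2+1)^{2−1} = 1·3 = 3 (Pollak)
One tuple (1,1) → sorted (1,1): b_i ≤ i ∀i, a PF.

3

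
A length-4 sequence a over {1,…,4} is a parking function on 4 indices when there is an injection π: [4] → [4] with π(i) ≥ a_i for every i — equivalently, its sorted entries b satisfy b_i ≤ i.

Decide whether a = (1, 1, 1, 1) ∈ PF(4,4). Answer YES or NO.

Rearranged: b = (1, 1, 1, 1).
  b_1=1 ≤ 1
  b_2=1 ≤ 2
  b_3=1 ≤ 3
  b_4=1 ≤ 4
All bounds hold ⇒ YES

YES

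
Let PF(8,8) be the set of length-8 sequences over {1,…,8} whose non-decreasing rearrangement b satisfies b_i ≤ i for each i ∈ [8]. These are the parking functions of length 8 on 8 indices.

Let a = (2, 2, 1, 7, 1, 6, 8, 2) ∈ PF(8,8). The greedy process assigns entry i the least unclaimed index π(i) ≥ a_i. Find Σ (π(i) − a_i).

7

Σπ = 8·9/2 = 36 (π permutes [8]); Σa = 2+2+1+7+1+6+8+2 = 29; disp = 36−29 = 7.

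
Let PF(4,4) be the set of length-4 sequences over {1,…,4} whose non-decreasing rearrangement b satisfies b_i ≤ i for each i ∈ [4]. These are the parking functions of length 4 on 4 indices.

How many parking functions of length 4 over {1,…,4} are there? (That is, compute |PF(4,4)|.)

125

#PF = (4−4+1)·(4+1)^(4−1) = 1 · 125 = 125
One tuple (1,3,2,1) → sorted (1,1,2,3): b_i ≤ i ∀i, a PF.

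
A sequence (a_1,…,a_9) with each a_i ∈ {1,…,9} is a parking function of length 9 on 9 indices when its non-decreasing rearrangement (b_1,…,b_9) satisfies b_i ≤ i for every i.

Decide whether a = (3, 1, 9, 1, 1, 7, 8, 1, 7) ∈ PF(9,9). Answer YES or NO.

NO

Order a: b = (1, 1, 1, 1, 3, 7, 7, 8, 9).
  b_1=1 ≤ 1
  b_2=1 ≤ 2
  b_3=1 ≤ 3
  b_4=1 ≤ 4
  b_5=3 ≤ 5
  b_6=7 > 6
  fails at i=6 ⇒ NO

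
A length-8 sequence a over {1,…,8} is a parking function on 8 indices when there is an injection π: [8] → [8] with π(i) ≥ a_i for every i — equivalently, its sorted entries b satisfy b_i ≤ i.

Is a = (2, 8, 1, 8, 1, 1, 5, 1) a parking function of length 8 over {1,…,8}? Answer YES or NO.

NO

Order a: b = (1, 1, 1, 1, 2, 5, 8, 8).
  b_1=1 ≤ 1
  b_2=1 ≤ 2
  b_3=1 ≤ 3
  b_4=1 ≤ 4
  b_5=2 ≤ 5
  b_6=5 ≤ 6
  b_7=8 > 7
  fails at i=7 ⇒ NO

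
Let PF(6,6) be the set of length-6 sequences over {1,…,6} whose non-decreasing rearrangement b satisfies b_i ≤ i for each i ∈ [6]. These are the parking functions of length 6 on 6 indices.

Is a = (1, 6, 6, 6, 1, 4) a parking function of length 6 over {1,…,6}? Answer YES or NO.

NO

Order a: b = (1, 1, 4, 6, 6, 6).
  b_1=1 ≤ 1
  b_2=1 ≤ 2
  b_3=4 > 3
  fails at i=3 ⇒ NO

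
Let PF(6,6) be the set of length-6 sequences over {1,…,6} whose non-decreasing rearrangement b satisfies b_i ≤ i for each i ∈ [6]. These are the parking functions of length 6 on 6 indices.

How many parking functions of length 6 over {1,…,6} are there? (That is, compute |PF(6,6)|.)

16807

|PF(6,6)| = (7−6)·7^(6−1) = 1·16807 = 16807
E.g. (4,5,1,1,2,1) → sorted (1,1,1,2,4,5): b_i ≤ i ∀i, a PF.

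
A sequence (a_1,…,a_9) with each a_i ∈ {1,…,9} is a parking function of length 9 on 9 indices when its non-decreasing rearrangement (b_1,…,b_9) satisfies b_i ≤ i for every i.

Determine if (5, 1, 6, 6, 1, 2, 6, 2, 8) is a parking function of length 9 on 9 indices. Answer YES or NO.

Order a: b = (1, 1, 2, 2, 5, 6, 6, 6, 8).
  b_1=1 ≤ 1
  b_2=1 ≤ 2
  b_3=2 ≤ 3
  b_4=2 ≤ 4
  b_5=5 ≤ 5
  b_6=6 ≤ 6
  b_7=6 ≤ 7
  b_8=6 ≤ 8
  b_9=8 ≤ 9
All bounds hold ⇒ YES

YES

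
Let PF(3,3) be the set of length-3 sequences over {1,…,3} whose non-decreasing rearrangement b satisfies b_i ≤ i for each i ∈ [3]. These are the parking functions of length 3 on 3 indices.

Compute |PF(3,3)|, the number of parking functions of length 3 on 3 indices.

|PF(3,3)| = (3+1−3)·(3+1)^{3−1} = 1·16 = 16 (Pollak)
Check (2,1,2) → sorted (1,2,2): b_i ≤ i ∀i, a PF.

16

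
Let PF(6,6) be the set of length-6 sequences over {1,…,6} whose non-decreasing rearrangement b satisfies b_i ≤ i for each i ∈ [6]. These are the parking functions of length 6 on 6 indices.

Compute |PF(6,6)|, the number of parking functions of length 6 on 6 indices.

#PF = (6+1−6)·(6+1)^{6−1} = 1 · 16807 = 16807 [KW]
One tuple (1,6,4,1,2,4) → sorted (1,1,2,4,4,6): b_i ≤ i ∀i, a PF.

16807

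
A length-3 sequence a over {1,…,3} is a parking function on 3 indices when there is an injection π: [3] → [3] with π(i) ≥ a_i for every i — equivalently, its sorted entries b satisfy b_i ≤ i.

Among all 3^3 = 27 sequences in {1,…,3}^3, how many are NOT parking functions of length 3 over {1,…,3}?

11

|PF| = 1·4^2 = 1×16 = 16
Example (3,3,3) → sorted (3,3,3): b_1=3>1, not a PF.
3^3 − 16 = 27 − 16 = 11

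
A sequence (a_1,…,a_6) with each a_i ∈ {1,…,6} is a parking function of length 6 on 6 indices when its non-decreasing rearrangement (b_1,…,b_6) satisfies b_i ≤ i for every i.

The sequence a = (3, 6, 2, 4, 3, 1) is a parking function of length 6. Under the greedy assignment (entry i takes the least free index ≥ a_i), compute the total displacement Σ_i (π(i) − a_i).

Σπ(i) = 1+…+6 = 21; Σa = 3+6+2+4+3+1 = 19; disp = 21−19 = 2.

2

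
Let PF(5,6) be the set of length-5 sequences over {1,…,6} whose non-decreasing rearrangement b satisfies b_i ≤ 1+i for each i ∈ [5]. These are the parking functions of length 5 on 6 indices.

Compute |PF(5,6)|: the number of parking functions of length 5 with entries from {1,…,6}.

Count = 2·7^4 = 2×2401 = 4802 (Konheim–Weiss)
E.g. (6,3,2,2,2) → sorted (2,2,2,3,6): b_i ≤ 1+i ∀i, a PF.

4802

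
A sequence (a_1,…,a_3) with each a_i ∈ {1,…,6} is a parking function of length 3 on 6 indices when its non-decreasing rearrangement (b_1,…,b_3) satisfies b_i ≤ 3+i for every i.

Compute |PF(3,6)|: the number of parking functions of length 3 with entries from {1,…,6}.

196

#PF = (6−3+1)·(6+1)^(3−1) = 4·49 = 196
Example (6,1,2) → sorted (1,2,6): b_i ≤ 3+i ∀i, a PF.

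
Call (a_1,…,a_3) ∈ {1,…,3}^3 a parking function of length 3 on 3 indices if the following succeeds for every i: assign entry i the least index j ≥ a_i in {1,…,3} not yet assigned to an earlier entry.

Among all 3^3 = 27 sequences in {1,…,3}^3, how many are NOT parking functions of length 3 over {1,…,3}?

|PF| = (3+1−3)·(3+1)^{3−1} = 1×16 = 16 (Konheim–Weiss)
Check (3,2,3) → sorted (2,3,3): b_1=2>1, not a PF.
So 27 − 16 = 11 fail.

11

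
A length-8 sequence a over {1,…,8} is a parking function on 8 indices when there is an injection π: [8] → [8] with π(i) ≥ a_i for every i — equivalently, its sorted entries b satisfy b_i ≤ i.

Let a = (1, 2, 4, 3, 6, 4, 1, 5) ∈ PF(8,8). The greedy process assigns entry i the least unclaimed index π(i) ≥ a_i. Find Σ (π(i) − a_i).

10

Σπ = 36 ({1..8} each once); Σa = 1+2+4+3+6+4+1+5 = 26; disp = 36−26 = 10.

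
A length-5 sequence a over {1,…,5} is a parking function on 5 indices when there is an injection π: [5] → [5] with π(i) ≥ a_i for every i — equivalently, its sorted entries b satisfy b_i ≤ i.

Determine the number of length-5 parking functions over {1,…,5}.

1296

|PF(5,5)| = 1·6^4 = 1·1296 = 1296 (Konheim–Weiss)
Example (1,5,1,2,2) → sorted (1,1,2,2,5): b_i ≤ i ∀i, a PF.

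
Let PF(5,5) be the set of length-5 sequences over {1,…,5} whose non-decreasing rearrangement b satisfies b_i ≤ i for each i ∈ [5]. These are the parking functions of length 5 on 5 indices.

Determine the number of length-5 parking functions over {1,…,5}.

|PF| = (5−5+1)·(5+1)^(5−1) = 1 · 1296 = 1296 (Pollak)
Check (2,2,4,1,1) → sorted (1,1,2,2,4): b_i ≤ i ∀i, a PF.

1296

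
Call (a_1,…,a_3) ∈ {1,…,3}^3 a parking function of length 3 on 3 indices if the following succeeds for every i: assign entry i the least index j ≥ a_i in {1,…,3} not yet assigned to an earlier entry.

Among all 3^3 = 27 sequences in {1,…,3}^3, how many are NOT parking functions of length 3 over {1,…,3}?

#PF = (3+1−3)·(3+1)^{3−1} = 1 · 16 = 16 (Pollak)
One tuple (2,2,3) → sorted (2,2,3): b_1=2>1, not a PF.
Total 27; non-PF = 27−16 = 11

11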